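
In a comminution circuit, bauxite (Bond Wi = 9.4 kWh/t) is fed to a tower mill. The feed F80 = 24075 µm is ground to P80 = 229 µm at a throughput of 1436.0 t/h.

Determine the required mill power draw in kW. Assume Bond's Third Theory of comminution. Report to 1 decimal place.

Bond: W = 10·Wi·(1/√P80 − 1/√F80)
W = 10·9.4·(1/√229 − 1/√24075) = 10·9.4·(0.059637) = 5.6059 kWh/t
P = W·T = 5.6059·1436.0 = 8050.0 kW

P = 8050.0 kW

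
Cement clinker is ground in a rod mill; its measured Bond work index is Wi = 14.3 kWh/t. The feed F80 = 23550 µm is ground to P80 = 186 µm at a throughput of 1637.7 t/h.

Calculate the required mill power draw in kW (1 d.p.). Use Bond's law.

P = 15645.7 kW

W = 10·Wi·[P80^(−½) − F80^(−½)]
W = 10·14.3·(1/√186 − 1/√23550) = 10·14.3·(0.066807) = 9.5534 kWh/t
Mill draw = 9.5534 × 1637.7 = 15645.7 kW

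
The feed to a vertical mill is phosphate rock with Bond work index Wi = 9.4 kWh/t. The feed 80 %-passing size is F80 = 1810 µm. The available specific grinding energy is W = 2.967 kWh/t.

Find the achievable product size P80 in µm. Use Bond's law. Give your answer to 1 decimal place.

W = 10 Wi / √P80 − 10 Wi / √F80
1/√P80 = 1/√F80 + W/(10·Wi)
  = 2.9670/(10·9.4) + 1/√1810 = 0.031564 + 0.023505 = 0.055069
P80 = (1/0.055069)² = 18.1591² = 329.75 µm

P80 = 329.8 µm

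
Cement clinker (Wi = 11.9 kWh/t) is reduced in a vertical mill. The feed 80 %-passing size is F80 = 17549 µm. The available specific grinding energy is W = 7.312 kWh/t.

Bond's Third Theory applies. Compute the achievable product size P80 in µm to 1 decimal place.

P80 = 210.1 µm

W = 10·Wi·(P80^(-½) − F80^(-½))
⇒ 1/√P80 = W/(10 Wi) + 1/√F80
  = 7.3120/(10·11.9) + 1/√17549 = 0.061445 + 0.007549 = 0.068994
P80 = (1/0.068994)² = 14.4940² = 210.08 µm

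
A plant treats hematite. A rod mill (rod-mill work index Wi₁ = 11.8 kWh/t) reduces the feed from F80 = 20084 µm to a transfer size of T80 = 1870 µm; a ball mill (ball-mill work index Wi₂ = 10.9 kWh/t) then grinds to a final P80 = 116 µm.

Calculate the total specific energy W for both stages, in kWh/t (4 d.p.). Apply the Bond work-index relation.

W = 9.4959 kWh/t

Bond: W = 10·Wi·(1/√P80 − 1/√F80)
Stage 1 (20084→1870 µm, Wi₁=11.8): W₁ = 10·11.8·(0.023125 − 0.007056) = 1.8961 kWh/t
Stage 2 (1870→116 µm, Wi₂=10.9): W₂ = 10·10.9·(0.092848 − 0.023125) = 7.5998 kWh/t
W = W₁ + W₂ = 1.8961 + 7.5998 = 9.4959 kWh/t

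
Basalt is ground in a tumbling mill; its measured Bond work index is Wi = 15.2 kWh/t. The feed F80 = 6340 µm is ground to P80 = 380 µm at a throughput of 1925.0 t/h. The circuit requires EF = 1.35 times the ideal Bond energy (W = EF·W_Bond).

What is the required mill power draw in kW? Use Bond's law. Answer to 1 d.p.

P = 15302.7 kW

Bond:  W = 10 Wi (1/√P − 1/√F)
W = 10·15.2·(1/√380 − 1/√6340) = 10·15.2·(0.038740) = 5.8885 kWh/t
Apply correction: 5.8885 × 1.35 = 7.9494 kWh/t
Mill draw = 7.9494 × 1925.0 = 15302.7 kW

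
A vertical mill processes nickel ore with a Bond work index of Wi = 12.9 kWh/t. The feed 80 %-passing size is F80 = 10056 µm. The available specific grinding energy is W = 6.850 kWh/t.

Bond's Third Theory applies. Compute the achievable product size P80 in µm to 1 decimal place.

W = 10 Wi (P80^-0.5 − F80^-0.5)
1/√P80 = 1/√F80 + W/(10·Wi)
  = 6.8500/(10·12.9) + 1/√10056 = 0.053101 + 0.009972 = 0.063073
P80 = (1/0.063073)² = 15.8547² = 251.37 µm

P80 = 251.4 µm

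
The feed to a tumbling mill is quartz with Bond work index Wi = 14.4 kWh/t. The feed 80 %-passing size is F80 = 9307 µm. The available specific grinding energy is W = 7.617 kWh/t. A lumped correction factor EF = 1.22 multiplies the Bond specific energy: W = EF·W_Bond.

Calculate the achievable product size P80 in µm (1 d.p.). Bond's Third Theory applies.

W = 10 Wi / √P80 − 10 Wi / √F80
W_Bond = W / EF = 7.617 / 1.22 = 6.2434 kWh/t
⇒ 1/√P80 = W_Bond/(10·Wi) + 1/√F80
  = 6.2434/(10·14.4) + 1/√9307 = 0.043357 + 0.010366 = 0.053723
P80 = (1/0.053723)² = 18.6141² = 346.48 µm

P80 = 346.5 µm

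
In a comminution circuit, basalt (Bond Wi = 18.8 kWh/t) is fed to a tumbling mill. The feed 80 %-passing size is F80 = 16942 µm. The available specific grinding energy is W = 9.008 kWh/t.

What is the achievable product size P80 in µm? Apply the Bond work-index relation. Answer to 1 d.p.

W = 10 Wi (1/√P80 − 1/√F80)  [Bond]
1/√P80 = 1/√F80 + W/(10·Wi)
  = 9.0080/(10·18.8) + 1/√16942 = 0.047915 + 0.007683 = 0.055598
P80 = (1/0.055598)² = 17.9864² = 323.51 µm

P80 = 323.5 µm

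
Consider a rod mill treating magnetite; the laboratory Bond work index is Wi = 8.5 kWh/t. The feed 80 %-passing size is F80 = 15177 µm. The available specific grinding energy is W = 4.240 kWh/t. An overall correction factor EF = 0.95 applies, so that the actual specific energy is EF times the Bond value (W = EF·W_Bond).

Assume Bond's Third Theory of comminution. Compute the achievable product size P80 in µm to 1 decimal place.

P80 = 272.1 µm

W_Bond = 10·Wi·(1/√P₈₀ − 1/√F₈₀)
W_Bond = W / EF = 4.240 / 0.95 = 4.4632 kWh/t
⇒ 1/√P80 = W_Bond/(10·Wi) + 1/√F80
  = 4.4632/(10·8.5) + 1/√15177 = 0.052508 + 0.008117 = 0.060625
P80 = (1/0.060625)² = 16.4949² = 272.08 µm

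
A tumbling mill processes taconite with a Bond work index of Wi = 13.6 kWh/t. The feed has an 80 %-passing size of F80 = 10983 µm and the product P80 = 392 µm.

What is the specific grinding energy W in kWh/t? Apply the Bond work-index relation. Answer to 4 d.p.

W_Bond = 10·Wi·(1/√P₈₀ − 1/√F₈₀)
1/√392 = 0.050508;  1/√10983 = 0.009542
W = 10·13.6·(0.050508 − 0.009542) = 5.5713 kWh/t

W = 5.5713 kWh/t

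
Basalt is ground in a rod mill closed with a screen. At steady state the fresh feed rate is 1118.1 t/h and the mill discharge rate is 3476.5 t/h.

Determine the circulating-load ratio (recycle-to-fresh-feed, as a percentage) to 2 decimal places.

CL = 210.93 %

Steady state: M = F + R.
R = M − F = 3476.5 − 1118.1 = 2358.4 t/h
CL = 100·R/F = 100·2358.4/1118.1 = 210.93 %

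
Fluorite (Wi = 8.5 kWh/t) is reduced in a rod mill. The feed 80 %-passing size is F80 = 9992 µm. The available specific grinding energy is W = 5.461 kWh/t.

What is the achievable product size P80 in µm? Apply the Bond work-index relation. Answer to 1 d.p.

P80 = 181.4 µm

W = 10·Wi·[P80^(−½) − F80^(−½)]
P80^(−½) = W/(10 Wi) + F80^(−½)
  = 5.4610/(10·8.5) + 1/√9992 = 0.064247 + 0.010004 = 0.074251
P80 = (1/0.074251)² = 13.4678² = 181.38 µm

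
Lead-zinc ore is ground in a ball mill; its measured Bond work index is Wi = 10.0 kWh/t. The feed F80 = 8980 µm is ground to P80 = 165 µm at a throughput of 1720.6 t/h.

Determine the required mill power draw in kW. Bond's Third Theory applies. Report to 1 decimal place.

P = 11579.2 kW

Bond: W = 10·Wi·(1/√P80 − 1/√F80)
W = 10·10.0·(1/√165 − 1/√8980) = 10·10.0·(0.067297) = 6.7297 kWh/t
P = W·T = 6.7297·1720.6 = 11579.2 kW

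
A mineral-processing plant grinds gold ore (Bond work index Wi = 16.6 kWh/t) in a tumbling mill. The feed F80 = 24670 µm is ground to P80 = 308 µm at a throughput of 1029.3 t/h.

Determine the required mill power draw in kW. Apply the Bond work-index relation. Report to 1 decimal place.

P = 8648.0 kW

Bond: W = 10·Wi·(1/√P80 − 1/√F80)
W = 10·16.6·(1/√308 − 1/√24670) = 10·16.6·(0.050614) = 8.4019 kWh/t
P = W·T = 8.4019·1029.3 = 8648.0 kW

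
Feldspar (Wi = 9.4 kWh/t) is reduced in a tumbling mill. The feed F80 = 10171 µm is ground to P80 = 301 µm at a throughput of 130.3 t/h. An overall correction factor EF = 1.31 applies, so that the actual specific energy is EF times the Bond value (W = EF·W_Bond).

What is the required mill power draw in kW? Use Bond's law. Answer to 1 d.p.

P = 765.7 kW

W = 10 Wi (1/√P80 − 1/√F80)  [Bond]
W = 10·9.4·(1/√301 − 1/√10171) = 10·9.4·(0.047723) = 4.4860 kWh/t
Apply correction: 4.4860 × 1.31 = 5.8767 kWh/t
Mill draw = 5.8767 × 130.3 = 765.7 kW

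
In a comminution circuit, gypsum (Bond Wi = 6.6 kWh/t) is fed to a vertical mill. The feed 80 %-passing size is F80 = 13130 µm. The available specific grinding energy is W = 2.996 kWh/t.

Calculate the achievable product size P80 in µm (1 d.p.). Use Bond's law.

P80 = 341.4 µm

W = 10 Wi / √P80 − 10 Wi / √F80
⇒ 1/√P80 = W/(10 Wi) + 1/√F80
  = 2.9960/(10·6.6) + 1/√13130 = 0.045394 + 0.008727 = 0.054121
P80 = (1/0.054121)² = 18.4771² = 341.40 µm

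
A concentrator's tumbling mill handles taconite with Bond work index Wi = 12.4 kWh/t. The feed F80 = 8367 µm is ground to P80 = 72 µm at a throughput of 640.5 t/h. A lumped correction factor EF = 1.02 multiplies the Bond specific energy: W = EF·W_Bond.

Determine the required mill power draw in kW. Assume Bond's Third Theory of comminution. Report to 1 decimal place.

W_Bond = 10·Wi·(1/√P₈₀ − 1/√F₈₀)
W = 10·12.4·(1/√72 − 1/√8367) = 10·12.4·(0.106919) = 13.2579 kWh/t
With EF = 1.02: W = 13.2579·1.02 = 13.5231 kWh/t
P_mill = W·ṁ = 13.5231·640.5 = 8661.5 kW

P = 8661.5 kW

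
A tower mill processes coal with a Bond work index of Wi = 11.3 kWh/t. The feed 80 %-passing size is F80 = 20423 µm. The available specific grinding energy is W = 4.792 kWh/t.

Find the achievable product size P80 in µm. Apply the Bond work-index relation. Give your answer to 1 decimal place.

P80 = 409.7 µm

Bond:  W = 10 Wi (1/√P − 1/√F)
⇒ 1/√P80 = W/(10·Wi) + 1/√F80
  = 4.7920/(10·11.3) + 1/√20423 = 0.042407 + 0.006997 = 0.049405
P80 = (1/0.049405)² = 20.2411² = 409.70 µm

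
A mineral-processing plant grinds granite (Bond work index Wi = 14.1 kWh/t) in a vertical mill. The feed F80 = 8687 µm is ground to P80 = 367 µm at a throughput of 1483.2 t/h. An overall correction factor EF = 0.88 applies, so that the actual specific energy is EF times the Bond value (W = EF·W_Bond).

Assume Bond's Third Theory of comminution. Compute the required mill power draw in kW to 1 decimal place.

W = 10 Wi (P80^-0.5 − F80^-0.5)
W = 10·14.1·(1/√367 − 1/√8687) = 10·14.1·(0.041470) = 5.8473 kWh/t
Corrected W = EF·W_Bond = 0.88·5.8473 = 5.1457 kWh/t
Power = W × throughput = 5.1457 kWh/t × 1483.2 t/h = 7632.0 kW

P = 7632.0 kW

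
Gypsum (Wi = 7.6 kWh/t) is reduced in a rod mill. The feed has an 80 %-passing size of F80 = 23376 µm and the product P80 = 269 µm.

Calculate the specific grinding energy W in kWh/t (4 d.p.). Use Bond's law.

W = 4.1367 kWh/t

W = 10 Wi (1/√P80 − 1/√F80)  [Bond]
1/√269 = 0.060971;  1/√23376 = 0.006541
W = 10·7.6·(0.060971 − 0.006541) = 4.1367 kWh/t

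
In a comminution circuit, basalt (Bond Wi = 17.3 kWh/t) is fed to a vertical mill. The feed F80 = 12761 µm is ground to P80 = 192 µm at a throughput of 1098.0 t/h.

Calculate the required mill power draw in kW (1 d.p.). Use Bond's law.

W = 10 Wi / √P80 − 10 Wi / √F80
W = 10·17.3·(1/√192 − 1/√12761) = 10·17.3·(0.063316) = 10.9537 kWh/t
P = W·T = 10.9537·1098.0 = 12027.2 kW

P = 12027.2 kW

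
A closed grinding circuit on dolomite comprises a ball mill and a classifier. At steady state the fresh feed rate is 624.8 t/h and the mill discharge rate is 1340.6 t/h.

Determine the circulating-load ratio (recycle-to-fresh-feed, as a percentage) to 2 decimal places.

CL = 114.56 %

Discharge = new feed + return, hence
R = M − F = 1340.6 − 624.8 = 715.8 t/h
CL = 100·R/F = 100·715.8/624.8 = 114.56 %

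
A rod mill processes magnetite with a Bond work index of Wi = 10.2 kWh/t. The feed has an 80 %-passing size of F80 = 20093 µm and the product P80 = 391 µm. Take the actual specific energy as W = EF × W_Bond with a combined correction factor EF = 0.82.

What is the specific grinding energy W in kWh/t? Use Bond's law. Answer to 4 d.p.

W = 3.6398 kWh/t

Bond: W = 10·Wi·(1/√P80 − 1/√F80)
1/√391 = 0.050572;  1/√20093 = 0.007055
W = 10·10.2·(0.050572 − 0.007055) = 4.4388 kWh/t
Apply correction: 4.4388 × 0.82 = 3.6398 kWh/t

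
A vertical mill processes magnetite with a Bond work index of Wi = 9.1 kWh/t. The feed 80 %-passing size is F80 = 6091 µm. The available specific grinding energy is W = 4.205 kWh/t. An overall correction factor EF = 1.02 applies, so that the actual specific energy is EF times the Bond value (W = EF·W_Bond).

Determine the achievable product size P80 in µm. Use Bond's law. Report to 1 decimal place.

W = 10·Wi·[P80^(−½) − F80^(−½)]
W_Bond = W / EF = 4.205 / 1.02 = 4.1225 kWh/t
P80^-0.5 = F80^-0.5 + W_Bond/(10 Wi)
  = 4.1225/(10·9.1) + 1/√6091 = 0.045303 + 0.012813 = 0.058116
P80 = (1/0.058116)² = 17.2070² = 296.08 µm

P80 = 296.1 µm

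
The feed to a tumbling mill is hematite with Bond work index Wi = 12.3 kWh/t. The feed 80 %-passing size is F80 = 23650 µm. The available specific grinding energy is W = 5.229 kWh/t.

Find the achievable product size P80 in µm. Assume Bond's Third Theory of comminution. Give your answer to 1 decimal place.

P80 = 416.2 µm

Bond:  W = 10 Wi (1/√P − 1/√F)
1/√P80 = 1/√F80 + W/(10·Wi)
  = 5.2290/(10·12.3) + 1/√23650 = 0.042512 + 0.006503 = 0.049015
P80 = (1/0.049015)² = 20.4020² = 416.24 µm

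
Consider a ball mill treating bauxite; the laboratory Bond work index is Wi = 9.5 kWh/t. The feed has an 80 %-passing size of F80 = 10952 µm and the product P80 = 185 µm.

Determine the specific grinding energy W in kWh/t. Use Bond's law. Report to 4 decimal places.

W = 6.0768 kWh/t

Bond: W = 10·Wi·(1/√P80 − 1/√F80)
1/√185 = 0.073521;  1/√10952 = 0.009555
W = 10·9.5·(0.073521 − 0.009555) = 6.0768 kWh/t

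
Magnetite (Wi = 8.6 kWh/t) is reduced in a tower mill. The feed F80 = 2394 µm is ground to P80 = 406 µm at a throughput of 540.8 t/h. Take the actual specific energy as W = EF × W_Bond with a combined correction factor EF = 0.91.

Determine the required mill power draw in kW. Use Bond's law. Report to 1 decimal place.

W = 10·Wi·[P80^(−½) − F80^(−½)]
W = 10·8.6·(1/√406 − 1/√2394) = 10·8.6·(0.029191) = 2.5104 kWh/t
Corrected W = EF·W_Bond = 0.91·2.5104 = 2.2845 kWh/t
Mill draw = 2.2845 × 540.8 = 1235.5 kW

P = 1235.5 kW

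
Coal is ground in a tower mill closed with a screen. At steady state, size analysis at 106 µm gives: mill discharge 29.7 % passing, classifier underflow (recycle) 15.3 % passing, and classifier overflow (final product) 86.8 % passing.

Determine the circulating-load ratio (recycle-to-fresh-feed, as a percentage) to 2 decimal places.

Two-product formula at 106 µm:
(1+r)·d = r·u + o ⇒ r = (o−d)/(d−u)
r = (86.8 − 29.7)/(29.7 − 15.3) = 57.1/14.4 = 3.9653
CL = 100·r = 396.53 %

CL = 396.53 %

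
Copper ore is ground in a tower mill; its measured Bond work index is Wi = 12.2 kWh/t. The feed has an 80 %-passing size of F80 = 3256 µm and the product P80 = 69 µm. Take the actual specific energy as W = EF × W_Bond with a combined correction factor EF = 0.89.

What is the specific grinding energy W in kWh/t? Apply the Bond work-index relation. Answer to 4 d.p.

W = 10 Wi (1/√P80 − 1/√F80)  [Bond]
1/√69 = 0.120386;  1/√3256 = 0.017525
W = 10·12.2·(0.120386 − 0.017525) = 12.5490 kWh/t
Corrected W = EF·W_Bond = 0.89·12.5490 = 11.1686 kWh/t

W = 11.1686 kWh/t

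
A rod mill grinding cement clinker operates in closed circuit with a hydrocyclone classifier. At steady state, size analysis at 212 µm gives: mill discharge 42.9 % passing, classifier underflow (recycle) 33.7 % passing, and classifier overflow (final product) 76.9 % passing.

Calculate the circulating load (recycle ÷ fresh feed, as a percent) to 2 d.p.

Let r = R/F. Size balance at 212 µm:
Fd + Rd = Ru + Fo ⇒ R/F = (o−d)/(d−u)
r = (76.9 − 42.9)/(42.9 − 33.7) = 34.0/9.2 = 3.6957
CL = 100·r = 369.57 %

CL = 369.57 %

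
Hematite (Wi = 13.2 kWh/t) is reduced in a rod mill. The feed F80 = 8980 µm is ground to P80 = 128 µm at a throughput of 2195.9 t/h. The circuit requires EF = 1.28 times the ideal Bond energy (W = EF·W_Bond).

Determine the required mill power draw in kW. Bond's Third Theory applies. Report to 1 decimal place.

W = 10 Wi (P80^-0.5 − F80^-0.5)
W = 10·13.2·(1/√128 − 1/√8980) = 10·13.2·(0.077836) = 10.2743 kWh/t
W_actual = 1.28 × 10.2743 = 13.1511 kWh/t
Power = W × throughput = 13.1511 kWh/t × 2195.9 t/h = 28878.5 kW

P = 28878.5 kW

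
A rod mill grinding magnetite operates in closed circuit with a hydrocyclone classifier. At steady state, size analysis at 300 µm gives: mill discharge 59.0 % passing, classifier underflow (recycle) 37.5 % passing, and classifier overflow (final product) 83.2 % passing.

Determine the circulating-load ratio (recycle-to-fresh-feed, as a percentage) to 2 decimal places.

CL = 112.56 %

Classifier node, passing 300 µm:
Fd + Rd = Ru + Fo ⇒ R/F = (o−d)/(d−u)
r = (83.2 − 59.0)/(59.0 − 37.5) = 24.2/21.5 = 1.1256
CL = 100·r = 112.56 %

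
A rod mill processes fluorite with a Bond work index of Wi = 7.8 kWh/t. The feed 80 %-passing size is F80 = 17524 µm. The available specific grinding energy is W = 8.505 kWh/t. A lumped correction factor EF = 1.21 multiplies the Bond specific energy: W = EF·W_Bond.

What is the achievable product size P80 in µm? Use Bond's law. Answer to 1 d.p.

W = 10·Wi·(P80^(-½) − F80^(-½))
W_Bond = W / EF = 8.505 / 1.21 = 7.0289 kWh/t
⇒ 1/√P80 = W_Bond/(10·Wi) + 1/√F80
  = 7.0289/(10·7.8) + 1/√17524 = 0.090114 + 0.007554 = 0.097669
P80 = (1/0.097669)² = 10.2387² = 104.83 µm

P80 = 104.8 µm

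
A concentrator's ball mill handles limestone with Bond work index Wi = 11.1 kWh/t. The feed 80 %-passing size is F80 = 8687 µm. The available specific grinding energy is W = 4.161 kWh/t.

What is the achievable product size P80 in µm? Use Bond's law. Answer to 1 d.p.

W = 10 Wi (1/√P80 − 1/√F80)  [Bond]
⇒ 1/√P80 = W/(10·Wi) + 1/√F80
  = 4.1610/(10·11.1) + 1/√8687 = 0.037486 + 0.010729 = 0.048216
P80 = (1/0.048216)² = 20.7402² = 430.15 µm

P80 = 430.2 µm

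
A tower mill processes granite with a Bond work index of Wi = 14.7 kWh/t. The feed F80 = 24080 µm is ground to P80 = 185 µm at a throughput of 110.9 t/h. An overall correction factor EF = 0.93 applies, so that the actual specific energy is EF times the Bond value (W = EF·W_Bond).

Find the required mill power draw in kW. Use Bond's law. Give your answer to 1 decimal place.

P = 1017.0 kW

W = 10·Wi·(P80^(-½) − F80^(-½))
W = 10·14.7·(1/√185 − 1/√24080) = 10·14.7·(0.067077) = 9.8604 kWh/t
W_actual = 0.93 × 9.8604 = 9.1701 kWh/t
Mill draw = 9.1701 × 110.9 = 1017.0 kW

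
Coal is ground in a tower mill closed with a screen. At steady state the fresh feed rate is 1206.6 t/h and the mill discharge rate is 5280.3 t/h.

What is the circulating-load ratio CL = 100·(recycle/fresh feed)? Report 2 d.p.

CL = 337.62 %

M = F + R at steady state, so:
R = M − F = 5280.3 − 1206.6 = 4073.7 t/h
CL = 100·R/F = 100·4073.7/1206.6 = 337.62 %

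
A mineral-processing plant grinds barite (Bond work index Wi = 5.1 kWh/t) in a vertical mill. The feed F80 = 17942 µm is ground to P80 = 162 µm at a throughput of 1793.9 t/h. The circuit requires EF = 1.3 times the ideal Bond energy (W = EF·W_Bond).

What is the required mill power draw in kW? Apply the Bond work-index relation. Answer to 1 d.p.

W = 10 Wi / √P80 − 10 Wi / √F80
W = 10·5.1·(1/√162 − 1/√17942) = 10·5.1·(0.071102) = 3.6262 kWh/t
W_actual = 1.3 × 3.6262 = 4.7141 kWh/t
Mill draw = 4.7141 × 1793.9 = 8456.5 kW

P = 8456.5 kW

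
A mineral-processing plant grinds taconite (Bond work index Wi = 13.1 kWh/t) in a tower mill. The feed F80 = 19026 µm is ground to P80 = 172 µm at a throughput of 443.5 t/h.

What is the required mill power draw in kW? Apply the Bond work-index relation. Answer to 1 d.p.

P = 4008.8 kW

W = 10 Wi / √P80 − 10 Wi / √F80
W = 10·13.1·(1/√172 − 1/√19026) = 10·13.1·(0.068999) = 9.0389 kWh/t
Power = W × throughput = 9.0389 kWh/t × 443.5 t/h = 4008.8 kW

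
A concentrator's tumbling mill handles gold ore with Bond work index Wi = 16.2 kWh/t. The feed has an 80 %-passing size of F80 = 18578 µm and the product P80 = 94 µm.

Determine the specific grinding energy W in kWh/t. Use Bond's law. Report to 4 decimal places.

W = 15.5205 kWh/t

W_Bond = 10·Wi·(1/√P₈₀ − 1/√F₈₀)
1/√94 = 0.103142;  1/√18578 = 0.007337
W = 10·16.2·(0.103142 − 0.007337) = 15.5205 kWh/t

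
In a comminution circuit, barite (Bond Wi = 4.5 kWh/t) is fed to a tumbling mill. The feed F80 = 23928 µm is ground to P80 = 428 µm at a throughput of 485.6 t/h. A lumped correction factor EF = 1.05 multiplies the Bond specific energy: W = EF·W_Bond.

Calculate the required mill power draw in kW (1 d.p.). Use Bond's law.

P = 960.7 kW

W = 10·Wi·(P80^(-½) − F80^(-½))
W = 10·4.5·(1/√428 − 1/√23928) = 10·4.5·(0.041872) = 1.8842 kWh/t
Apply correction: 1.8842 × 1.05 = 1.9785 kWh/t
Mill draw = 1.9785 × 485.6 = 960.7 kW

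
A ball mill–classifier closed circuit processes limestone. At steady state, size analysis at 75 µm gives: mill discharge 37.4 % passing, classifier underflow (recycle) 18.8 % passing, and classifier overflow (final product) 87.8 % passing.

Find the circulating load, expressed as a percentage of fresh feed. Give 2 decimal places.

CL = 270.97 %

Mass balance on the −75 µm fraction:
Fd + Rd = Ru + Fo ⇒ R/F = (o−d)/(d−u)
r = (87.8 − 37.4)/(37.4 − 18.8) = 50.4/18.6 = 2.7097
CL = 100·r = 270.97 %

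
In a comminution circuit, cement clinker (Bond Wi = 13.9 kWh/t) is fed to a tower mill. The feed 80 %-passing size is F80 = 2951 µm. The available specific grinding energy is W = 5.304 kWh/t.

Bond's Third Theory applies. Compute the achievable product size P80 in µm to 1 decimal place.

W = 10·Wi·[P80^(−½) − F80^(−½)]
⇒ 1/√P80 = W/(10 Wi) + 1/√F80
  = 5.3040/(10·13.9) + 1/√2951 = 0.038158 + 0.018408 = 0.056567
P80 = (1/0.056567)² = 17.6783² = 312.52 µm

P80 = 312.5 µm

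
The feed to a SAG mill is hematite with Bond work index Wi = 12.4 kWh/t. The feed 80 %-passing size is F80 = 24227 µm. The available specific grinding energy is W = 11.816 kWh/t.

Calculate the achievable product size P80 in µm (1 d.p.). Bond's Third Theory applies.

P80 = 96.7 µm

W = 10·Wi·[P80^(−½) − F80^(−½)]
⇒ 1/√P80 = W/(10 Wi) + 1/√F80
  = 11.8160/(10·12.4) + 1/√24227 = 0.095290 + 0.006425 = 0.101715
P80 = (1/0.101715)² = 9.8314² = 96.66 µm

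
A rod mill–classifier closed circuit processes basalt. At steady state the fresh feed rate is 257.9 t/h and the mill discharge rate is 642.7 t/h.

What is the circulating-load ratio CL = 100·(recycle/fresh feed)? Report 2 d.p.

M = F + R at steady state, so:
R = M − F = 642.7 − 257.9 = 384.8 t/h
CL = 100·R/F = 100·384.8/257.9 = 149.21 %

CL = 149.21 %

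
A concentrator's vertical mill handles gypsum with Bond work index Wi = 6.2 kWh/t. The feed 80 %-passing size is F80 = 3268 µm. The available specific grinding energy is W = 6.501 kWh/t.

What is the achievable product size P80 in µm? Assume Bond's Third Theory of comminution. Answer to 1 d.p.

P80 = 66.8 µm

W = 10 Wi (1/√P80 − 1/√F80)  [Bond]
P80^(−½) = W/(10 Wi) + F80^(−½)
  = 6.5010/(10·6.2) + 1/√3268 = 0.104855 + 0.017493 = 0.122348
P80 = (1/0.122348)² = 8.1734² = 66.80 µm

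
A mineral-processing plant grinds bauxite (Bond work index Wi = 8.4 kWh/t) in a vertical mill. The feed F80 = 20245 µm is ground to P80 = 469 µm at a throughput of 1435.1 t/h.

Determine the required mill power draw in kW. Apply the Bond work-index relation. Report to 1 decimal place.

P = 4719.2 kW

W = 10 Wi / √P80 − 10 Wi / √F80
W = 10·8.4·(1/√469 − 1/√20245) = 10·8.4·(0.039148) = 3.2884 kWh/t
P_mill = W·ṁ = 3.2884·1435.1 = 4719.2 kW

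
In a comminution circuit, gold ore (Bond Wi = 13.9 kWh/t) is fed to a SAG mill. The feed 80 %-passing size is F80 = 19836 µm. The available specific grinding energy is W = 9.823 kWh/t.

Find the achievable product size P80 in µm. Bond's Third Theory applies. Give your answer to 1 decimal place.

P80 = 165.3 µm

W = 10·Wi·[P80^(−½) − F80^(−½)]
⇒ 1/√P80 = W/(10·Wi) + 1/√F80
  = 9.8230/(10·13.9) + 1/√19836 = 0.070669 + 0.007100 = 0.077769
P80 = (1/0.077769)² = 12.8585² = 165.34 µm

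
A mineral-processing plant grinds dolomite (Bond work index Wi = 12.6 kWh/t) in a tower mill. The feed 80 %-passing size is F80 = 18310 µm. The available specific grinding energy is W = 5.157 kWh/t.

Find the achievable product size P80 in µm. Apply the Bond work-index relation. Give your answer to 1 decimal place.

W = 10·Wi·[P80^(−½) − F80^(−½)]
1/√P80 = 1/√F80 + W/(10·Wi)
  = 5.1570/(10·12.6) + 1/√18310 = 0.040929 + 0.007390 = 0.048319
P80 = (1/0.048319)² = 20.6959² = 428.32 µm

P80 = 428.3 µm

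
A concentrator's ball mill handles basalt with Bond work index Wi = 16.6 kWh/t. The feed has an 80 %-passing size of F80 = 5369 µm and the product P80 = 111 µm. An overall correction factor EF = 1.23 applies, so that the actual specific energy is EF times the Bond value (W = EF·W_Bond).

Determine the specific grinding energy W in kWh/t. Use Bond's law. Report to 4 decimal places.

W = 16.5934 kWh/t

W = 10·Wi·[P80^(−½) − F80^(−½)]
1/√111 = 0.094916;  1/√5369 = 0.013648
W = 10·16.6·(0.094916 − 0.013648) = 13.4905 kWh/t
W_actual = 1.23 × 13.4905 = 16.5934 kWh/t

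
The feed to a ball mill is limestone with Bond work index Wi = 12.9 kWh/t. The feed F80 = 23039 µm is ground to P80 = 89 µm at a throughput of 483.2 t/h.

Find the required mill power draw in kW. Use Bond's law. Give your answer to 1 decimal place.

Bond:  W = 10 Wi (1/√P − 1/√F)
W = 10·12.9·(1/√89 − 1/√23039) = 10·12.9·(0.099412) = 12.8241 kWh/t
Power = W × throughput = 12.8241 kWh/t × 483.2 t/h = 6196.6 kW

P = 6196.6 kW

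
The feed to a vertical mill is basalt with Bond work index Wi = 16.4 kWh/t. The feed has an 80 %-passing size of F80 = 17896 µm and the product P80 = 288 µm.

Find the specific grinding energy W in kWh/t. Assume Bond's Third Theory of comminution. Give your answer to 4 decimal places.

W = 8.4379 kWh/t

Bond:  W = 10 Wi (1/√P − 1/√F)
1/√288 = 0.058926;  1/√17896 = 0.007475
W = 10·16.4·(0.058926 − 0.007475) = 8.4379 kWh/t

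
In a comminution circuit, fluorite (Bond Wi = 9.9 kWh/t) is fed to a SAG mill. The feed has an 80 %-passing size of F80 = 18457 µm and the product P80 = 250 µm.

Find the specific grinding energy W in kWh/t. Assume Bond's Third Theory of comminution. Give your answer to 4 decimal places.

W = 10 Wi (P80^-0.5 − F80^-0.5)
1/√250 = 0.063246;  1/√18457 = 0.007361
W = 10·9.9·(0.063246 − 0.007361) = 5.5326 kWh/t

W = 5.5326 kWh/t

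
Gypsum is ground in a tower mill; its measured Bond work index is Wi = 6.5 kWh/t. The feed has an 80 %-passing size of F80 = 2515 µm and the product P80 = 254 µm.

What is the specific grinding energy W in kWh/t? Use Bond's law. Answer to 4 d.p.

W = 10·Wi·[P80^(−½) − F80^(−½)]
1/√254 = 0.062746;  1/√2515 = 0.019940
W = 10·6.5·(0.062746 − 0.019940) = 2.7823 kWh/t

W = 2.7823 kWh/t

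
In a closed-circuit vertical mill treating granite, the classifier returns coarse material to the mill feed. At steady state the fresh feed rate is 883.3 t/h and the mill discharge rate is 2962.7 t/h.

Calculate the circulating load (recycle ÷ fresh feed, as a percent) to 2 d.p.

CL = 235.41 %

Mill node: discharge = fresh + recycle.
R = M − F = 2962.7 − 883.3 = 2079.4 t/h
CL = 100·R/F = 100·2079.4/883.3 = 235.41 %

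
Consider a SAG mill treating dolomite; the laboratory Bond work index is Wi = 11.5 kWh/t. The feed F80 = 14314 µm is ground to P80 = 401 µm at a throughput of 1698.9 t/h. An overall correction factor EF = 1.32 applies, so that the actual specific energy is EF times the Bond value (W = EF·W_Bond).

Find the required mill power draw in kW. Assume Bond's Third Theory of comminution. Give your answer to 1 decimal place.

P = 10723.0 kW

Bond: W = 10·Wi·(1/√P80 − 1/√F80)
W = 10·11.5·(1/√401 − 1/√14314) = 10·11.5·(0.041579) = 4.7816 kWh/t
Corrected W = EF·W_Bond = 1.32·4.7816 = 6.3117 kWh/t
Mill draw = 6.3117 × 1698.9 = 10723.0 kW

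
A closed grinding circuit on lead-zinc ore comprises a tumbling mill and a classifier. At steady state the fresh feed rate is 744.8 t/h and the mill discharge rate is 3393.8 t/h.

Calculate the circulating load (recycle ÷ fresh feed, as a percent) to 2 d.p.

Discharge = new feed + return, hence
R = M − F = 3393.8 − 744.8 = 2649.0 t/h
CL = 100·R/F = 100·2649.0/744.8 = 355.67 %

CL = 355.67 %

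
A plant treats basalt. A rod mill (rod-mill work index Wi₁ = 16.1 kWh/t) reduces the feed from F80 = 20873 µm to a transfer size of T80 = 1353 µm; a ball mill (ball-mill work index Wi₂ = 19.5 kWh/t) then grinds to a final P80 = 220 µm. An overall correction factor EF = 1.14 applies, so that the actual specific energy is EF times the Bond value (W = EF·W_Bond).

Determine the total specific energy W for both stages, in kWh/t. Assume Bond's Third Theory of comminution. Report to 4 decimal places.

W = 10 Wi (1/√P80 − 1/√F80)  [Bond]
Stage 1 (20873→1353 µm, Wi₁=16.1): W₁ = 10·16.1·(0.027186 − 0.006922) = 3.2626 kWh/t
Stage 2 (1353→220 µm, Wi₂=19.5): W₂ = 10·19.5·(0.067420 − 0.027186) = 7.8456 kWh/t
W = W₁ + W₂ = 3.2626 + 7.8456 = 11.1082 kWh/t
With EF = 1.14: W = 11.1082·1.14 = 12.6633 kWh/t

W = 12.6633 kWh/t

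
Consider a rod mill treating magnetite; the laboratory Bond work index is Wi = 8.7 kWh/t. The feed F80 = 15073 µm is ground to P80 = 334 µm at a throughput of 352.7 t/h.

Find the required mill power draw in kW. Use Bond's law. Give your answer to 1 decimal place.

P = 1429.1 kW

W = 10·Wi·[P80^(−½) − F80^(−½)]
W = 10·8.7·(1/√334 − 1/√15073) = 10·8.7·(0.046572) = 4.0518 kWh/t
P_mill = W·ṁ = 4.0518·352.7 = 1429.1 kW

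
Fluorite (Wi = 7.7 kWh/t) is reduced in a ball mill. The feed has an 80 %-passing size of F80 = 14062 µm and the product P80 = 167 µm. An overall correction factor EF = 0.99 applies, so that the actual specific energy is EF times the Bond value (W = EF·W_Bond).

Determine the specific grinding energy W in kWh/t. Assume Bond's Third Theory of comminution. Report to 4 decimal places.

W = 5.2560 kWh/t

W_Bond = 10·Wi·(1/√P₈₀ − 1/√F₈₀)
1/√167 = 0.077382;  1/√14062 = 0.008433
W = 10·7.7·(0.077382 − 0.008433) = 5.3091 kWh/t
Corrected W = EF·W_Bond = 0.99·5.3091 = 5.2560 kWh/t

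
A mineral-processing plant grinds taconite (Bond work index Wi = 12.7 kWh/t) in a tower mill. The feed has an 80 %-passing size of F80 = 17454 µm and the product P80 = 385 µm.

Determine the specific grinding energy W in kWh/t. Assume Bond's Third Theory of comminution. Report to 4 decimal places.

Bond:  W = 10 Wi (1/√P − 1/√F)
1/√385 = 0.050965;  1/√17454 = 0.007569
W = 10·12.7·(0.050965 − 0.007569) = 5.5112 kWh/t

W = 5.5112 kWh/t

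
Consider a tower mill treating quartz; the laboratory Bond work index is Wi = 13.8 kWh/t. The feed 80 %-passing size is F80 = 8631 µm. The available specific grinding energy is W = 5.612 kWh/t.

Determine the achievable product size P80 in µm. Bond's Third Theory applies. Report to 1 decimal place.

P80 = 378.1 µm

Bond:  W = 10 Wi (1/√P − 1/√F)
P80^(−½) = W/(10 Wi) + F80^(−½)
  = 5.6120/(10·13.8) + 1/√8631 = 0.040667 + 0.010764 = 0.051431
P80 = (1/0.051431)² = 19.4437² = 378.06 µm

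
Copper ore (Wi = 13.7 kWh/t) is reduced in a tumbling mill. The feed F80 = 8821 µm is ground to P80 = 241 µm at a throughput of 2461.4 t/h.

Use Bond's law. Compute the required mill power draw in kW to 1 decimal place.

W = 10 Wi (P80^-0.5 − F80^-0.5)
W = 10·13.7·(1/√241 − 1/√8821) = 10·13.7·(0.053768) = 7.3663 kWh/t
Power = W × throughput = 7.3663 kWh/t × 2461.4 t/h = 18131.3 kW

P = 18131.3 kW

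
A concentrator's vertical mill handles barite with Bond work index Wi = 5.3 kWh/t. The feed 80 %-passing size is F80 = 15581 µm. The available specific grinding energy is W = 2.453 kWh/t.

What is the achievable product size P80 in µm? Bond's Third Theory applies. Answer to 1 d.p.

Bond: W = 10·Wi·(1/√P80 − 1/√F80)
P80^(−½) = W/(10 Wi) + F80^(−½)
  = 2.4530/(10·5.3) + 1/√15581 = 0.046283 + 0.008011 = 0.054294
P80 = (1/0.054294)² = 18.4181² = 339.23 µm

P80 = 339.2 µm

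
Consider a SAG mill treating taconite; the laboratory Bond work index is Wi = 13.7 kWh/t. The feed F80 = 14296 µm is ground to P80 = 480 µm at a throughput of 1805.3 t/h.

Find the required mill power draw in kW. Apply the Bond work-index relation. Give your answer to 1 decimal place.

P = 9220.3 kW

W = 10 Wi (P80^-0.5 − F80^-0.5)
W = 10·13.7·(1/√480 − 1/√14296) = 10·13.7·(0.037280) = 5.1074 kWh/t
P_mill = W·ṁ = 5.1074·1805.3 = 9220.3 kW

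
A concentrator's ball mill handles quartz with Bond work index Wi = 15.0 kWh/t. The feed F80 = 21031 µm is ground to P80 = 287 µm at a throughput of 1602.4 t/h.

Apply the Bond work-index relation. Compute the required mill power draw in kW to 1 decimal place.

P = 12530.6 kW

Bond:  W = 10 Wi (1/√P − 1/√F)
W = 10·15.0·(1/√287 − 1/√21031) = 10·15.0·(0.052133) = 7.8199 kWh/t
P_mill = W·ṁ = 7.8199·1602.4 = 12530.6 kW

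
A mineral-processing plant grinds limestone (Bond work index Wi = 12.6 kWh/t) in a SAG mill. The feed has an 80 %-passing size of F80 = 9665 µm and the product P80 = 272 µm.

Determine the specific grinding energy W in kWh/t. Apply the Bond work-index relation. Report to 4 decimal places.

W = 6.3582 kWh/t

W = 10 Wi / √P80 − 10 Wi / √F80
1/√272 = 0.060634;  1/√9665 = 0.010172
W = 10·12.6·(0.060634 − 0.010172) = 6.3582 kWh/t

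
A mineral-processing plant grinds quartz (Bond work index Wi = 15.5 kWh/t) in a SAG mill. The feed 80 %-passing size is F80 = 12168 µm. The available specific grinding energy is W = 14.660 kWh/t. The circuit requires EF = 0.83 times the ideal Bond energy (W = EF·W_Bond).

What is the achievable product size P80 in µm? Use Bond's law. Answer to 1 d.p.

W = 10 Wi (1/√P80 − 1/√F80)  [Bond]
W_Bond = W / EF = 14.660 / 0.83 = 17.6627 kWh/t
P80^(−½) = W_Bond/(10 Wi) + F80^(−½)
  = 17.6627/(10·15.5) + 1/√12168 = 0.113953 + 0.009065 = 0.123018
P80 = (1/0.123018)² = 8.1289² = 66.08 µm

P80 = 66.1 µm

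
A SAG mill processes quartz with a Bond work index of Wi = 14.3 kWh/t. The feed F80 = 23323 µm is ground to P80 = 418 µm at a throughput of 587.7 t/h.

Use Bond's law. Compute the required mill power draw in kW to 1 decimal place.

W_Bond = 10·Wi·(1/√P₈₀ − 1/√F₈₀)
W = 10·14.3·(1/√418 − 1/√23323) = 10·14.3·(0.042364) = 6.0580 kWh/t
Power = W × throughput = 6.0580 kWh/t × 587.7 t/h = 3560.3 kW

P = 3560.3 kW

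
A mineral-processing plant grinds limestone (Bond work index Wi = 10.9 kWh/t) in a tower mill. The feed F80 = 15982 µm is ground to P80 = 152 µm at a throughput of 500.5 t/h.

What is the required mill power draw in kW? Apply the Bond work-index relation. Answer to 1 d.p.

P = 3993.4 kW

W = 10 Wi (P80^-0.5 − F80^-0.5)
W = 10·10.9·(1/√152 − 1/√15982) = 10·10.9·(0.073201) = 7.9789 kWh/t
P = W·T = 7.9789·500.5 = 3993.4 kW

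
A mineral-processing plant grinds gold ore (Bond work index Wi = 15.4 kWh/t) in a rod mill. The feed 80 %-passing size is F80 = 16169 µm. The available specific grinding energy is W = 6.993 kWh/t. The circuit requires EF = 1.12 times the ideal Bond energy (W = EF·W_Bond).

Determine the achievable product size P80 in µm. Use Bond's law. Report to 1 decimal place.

P80 = 426.7 µm

Bond:  W = 10 Wi (1/√P − 1/√F)
W_Bond = W / EF = 6.993 / 1.12 = 6.2437 kWh/t
P80^(−½) = W_Bond/(10 Wi) + F80^(−½)
  = 6.2437/(10·15.4) + 1/√16169 = 0.040544 + 0.007864 = 0.048408
P80 = (1/0.048408)² = 20.6577² = 426.74 µm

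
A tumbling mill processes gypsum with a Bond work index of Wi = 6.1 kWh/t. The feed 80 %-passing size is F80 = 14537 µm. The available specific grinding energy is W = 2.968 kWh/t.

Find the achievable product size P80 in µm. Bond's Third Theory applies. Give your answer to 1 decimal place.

P80 = 308.3 µm

Bond:  W = 10 Wi (1/√P − 1/√F)
1/√P80 = 1/√F80 + W/(10·Wi)
  = 2.9680/(10·6.1) + 1/√14537 = 0.048656 + 0.008294 = 0.056950
P80 = (1/0.056950)² = 17.5594² = 308.33 µm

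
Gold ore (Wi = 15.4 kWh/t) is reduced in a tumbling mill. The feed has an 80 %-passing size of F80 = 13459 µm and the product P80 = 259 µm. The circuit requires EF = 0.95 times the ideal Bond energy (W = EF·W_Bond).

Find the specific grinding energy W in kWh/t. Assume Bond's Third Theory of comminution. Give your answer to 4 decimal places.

W = 10·Wi·[P80^(−½) − F80^(−½)]
1/√259 = 0.062137;  1/√13459 = 0.008620
W = 10·15.4·(0.062137 − 0.008620) = 8.2417 kWh/t
W_actual = 0.95 × 8.2417 = 7.8296 kWh/t

W = 7.8296 kWh/t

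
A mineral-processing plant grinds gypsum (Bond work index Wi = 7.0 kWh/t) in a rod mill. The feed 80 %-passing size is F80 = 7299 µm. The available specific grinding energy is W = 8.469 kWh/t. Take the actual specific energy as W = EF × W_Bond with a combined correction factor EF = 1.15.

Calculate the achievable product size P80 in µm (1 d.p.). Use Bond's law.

P80 = 73.2 µm

W = 10·Wi·[P80^(−½) − F80^(−½)]
W_Bond = W / EF = 8.469 / 1.15 = 7.3643 kWh/t
⇒ 1/√P80 = W_Bond/(10 Wi) + 1/√F80
  = 7.3643/(10·7.0) + 1/√7299 = 0.105205 + 0.011705 = 0.116910
P80 = (1/0.116910)² = 8.5536² = 73.16 µm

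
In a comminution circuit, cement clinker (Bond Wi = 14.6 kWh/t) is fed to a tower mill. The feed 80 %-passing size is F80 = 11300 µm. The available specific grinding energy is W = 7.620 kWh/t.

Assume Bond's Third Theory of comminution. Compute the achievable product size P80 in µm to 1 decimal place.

W = 10 Wi (P80^-0.5 − F80^-0.5)
P80^(−½) = W/(10 Wi) + F80^(−½)
  = 7.6200/(10·14.6) + 1/√11300 = 0.052192 + 0.009407 = 0.061599
P80 = (1/0.061599)² = 16.2340² = 263.54 µm

P80 = 263.5 µm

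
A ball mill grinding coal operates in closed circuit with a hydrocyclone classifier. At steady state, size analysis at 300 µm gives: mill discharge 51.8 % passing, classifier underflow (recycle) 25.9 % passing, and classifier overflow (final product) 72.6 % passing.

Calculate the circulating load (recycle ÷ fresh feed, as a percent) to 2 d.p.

Two-product formula at 300 µm:
Fd + Rd = Ru + Fo ⇒ R/F = (o−d)/(d−u)
r = (72.6 − 51.8)/(51.8 − 25.9) = 20.8/25.9 = 0.8031
CL = 100·r = 80.31 %

CL = 80.31 %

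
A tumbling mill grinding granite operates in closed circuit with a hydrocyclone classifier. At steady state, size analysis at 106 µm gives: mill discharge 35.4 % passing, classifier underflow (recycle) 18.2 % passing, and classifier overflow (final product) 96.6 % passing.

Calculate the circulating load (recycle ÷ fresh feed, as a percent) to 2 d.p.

Classifier node, passing 106 µm:
d + r·d = r·u + o → r(d−u) = o−d
r = (96.6 − 35.4)/(35.4 − 18.2) = 61.2/17.2 = 3.5581
CL = 100·r = 355.81 %

CL = 355.81 %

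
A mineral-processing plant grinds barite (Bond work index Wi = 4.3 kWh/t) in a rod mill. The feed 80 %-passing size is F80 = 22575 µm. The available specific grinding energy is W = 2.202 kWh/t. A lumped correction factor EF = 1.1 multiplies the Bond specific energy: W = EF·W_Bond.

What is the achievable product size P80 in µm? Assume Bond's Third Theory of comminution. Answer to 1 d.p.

W = 10 Wi (P80^-0.5 − F80^-0.5)
W_Bond = W / EF = 2.202 / 1.1 = 2.0018 kWh/t
P80^-0.5 = F80^-0.5 + W_Bond/(10 Wi)
  = 2.0018/(10·4.3) + 1/√22575 = 0.046554 + 0.006656 = 0.053209
P80 = (1/0.053209)² = 18.7936² = 353.20 µm

P80 = 353.2 µm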